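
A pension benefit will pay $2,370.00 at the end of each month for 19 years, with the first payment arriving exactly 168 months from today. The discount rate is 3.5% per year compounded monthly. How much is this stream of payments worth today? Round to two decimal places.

$242,425.39

Ordinary annuity of 228 payments, first payment at period 168.
Periodic rate r = 0.035/12 per month; n is counted in months.
The ordinary-annuity PV formula values the stream one period before the first payment (period 167); discount that back 167 periods:
PV₀ = 2,370 × [1 − (1+r)^−228] / r × (1+r)^−167 = $242,425.39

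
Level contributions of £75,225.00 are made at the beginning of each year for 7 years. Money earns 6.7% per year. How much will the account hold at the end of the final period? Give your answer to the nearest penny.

£688,278.99

This is an annuity due: 7 deposits of £75,225.00 at the beginning of each year.
Periodic rate r = 0.067 per year.
FV = PMT × [((1+r)^n − 1)/r] × (1+r) = 75,225 × [(1+r)^7 − 1] / r × (1+r) = £688,278.99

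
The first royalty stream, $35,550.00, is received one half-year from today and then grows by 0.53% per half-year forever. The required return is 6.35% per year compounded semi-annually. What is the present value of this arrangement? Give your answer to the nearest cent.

Periodic rate r = 0.0635/2 per half-year.
Growing perpetuity (Gordon): PV = PMT₁ / (r − g) = 35,550 / (r − 0.0053) = $1,344,045.37.

$1,344,045.37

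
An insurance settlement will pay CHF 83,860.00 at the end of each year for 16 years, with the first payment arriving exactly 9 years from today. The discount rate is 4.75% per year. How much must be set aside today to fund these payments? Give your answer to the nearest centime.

CHF 638,300.50

Ordinary annuity of 16 payments, first payment at period 9.
Periodic rate r = 0.0475 per year.
The ordinary-annuity PV formula values the stream one period before the first payment (period 8); discount that back 8 periods:
PV₀ = 83,860 × [1 − (1+r)^−16] / r × (1+r)^−8 = CHF 638,300.50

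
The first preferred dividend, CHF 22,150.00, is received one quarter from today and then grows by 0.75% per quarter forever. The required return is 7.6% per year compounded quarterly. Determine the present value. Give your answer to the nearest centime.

Periodic rate r = 0.076/4 per quarter.
Growing perpetuity (Gordon): PV = PMT₁ / (r − g) = 22,150 / (r − 0.0075) = CHF 1,926,086.96.

CHF 1,926,086.96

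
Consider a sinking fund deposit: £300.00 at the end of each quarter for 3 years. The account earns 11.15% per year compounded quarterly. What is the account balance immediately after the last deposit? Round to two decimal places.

£4,206.57

This is an ordinary annuity: 12 deposits of £300.00 at the end of each quarter.
Periodic rate r = 0.1115/4 per quarter; n is counted in quarters.
FV = PMT × [((1+r)^n − 1)/r] = 300 × [(1+r)^12 − 1] / r = £4,206.57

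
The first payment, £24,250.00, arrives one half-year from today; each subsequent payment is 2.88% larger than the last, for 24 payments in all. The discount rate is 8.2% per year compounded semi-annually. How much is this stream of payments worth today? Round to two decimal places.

Periodic rate r = 0.082/2 per half-year; n is counted in half-years.
Growing ordinary annuity: PV = PMT₁ × [1 − ((1+g)/(1+r))^n] / (r − g) = 24,250 × [1 − ((1+0.0288)/(1+r))^24] / (r − 0.0288) = £489,823.83.

£489,823.83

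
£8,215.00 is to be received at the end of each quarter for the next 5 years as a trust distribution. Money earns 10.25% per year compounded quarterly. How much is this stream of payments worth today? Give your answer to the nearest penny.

£127,312.13

This is an ordinary annuity: 20 payments of £8,215.00 at the end of each quarter.
Periodic rate r = 0.1025/4 per quarter; n is counted in quarters.
PV = PMT × [(1 − (1+r)^−n)/r] = 8,215 × [1 − (1+r)^−20] / r = £127,312.13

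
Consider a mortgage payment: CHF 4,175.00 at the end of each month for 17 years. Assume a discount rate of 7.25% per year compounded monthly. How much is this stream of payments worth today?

CHF 488,806.04

This is an ordinary annuity: 204 payments of CHF 4,175.00 at the end of each month.
Periodic rate r = 0.0725/12 per month; n is counted in months.
PV = PMT × [(1 − (1+r)^−n)/r] = 4,175 × [1 − (1+r)^−204] / r = CHF 488,806.04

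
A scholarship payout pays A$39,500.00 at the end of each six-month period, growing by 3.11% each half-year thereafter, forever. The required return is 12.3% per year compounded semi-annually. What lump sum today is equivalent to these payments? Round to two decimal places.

Periodic rate r = 0.123/2 per half-year.
Growing perpetuity (Gordon): PV = PMT₁ / (r − g) = 39,500 / (r − 0.0311) = A$1,299,342.11.

A$1,299,342.11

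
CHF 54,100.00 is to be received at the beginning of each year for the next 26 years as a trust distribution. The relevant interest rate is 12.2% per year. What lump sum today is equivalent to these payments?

CHF 472,595.76

This is an annuity due: 26 payments of CHF 54,100.00 at the beginning of each year.
Periodic rate r = 0.122 per year.
PV = PMT × [(1 − (1+r)^−n)/r] × (1+r) = 54,100 × [1 − (1+r)^−26] / r × (1+r) = CHF 472,595.76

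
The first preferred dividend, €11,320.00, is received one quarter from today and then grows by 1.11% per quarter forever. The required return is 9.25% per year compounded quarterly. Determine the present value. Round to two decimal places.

Periodic rate r = 0.0925/4 per quarter.
Growing perpetuity (Gordon): PV = PMT₁ / (r − g) = 11,320 / (r − 0.0111) = €941,372.14.

€941,372.14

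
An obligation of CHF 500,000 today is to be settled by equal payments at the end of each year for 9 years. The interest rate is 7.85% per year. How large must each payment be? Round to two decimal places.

Level ordinary annuity; solve PV = PMT × [(1 − (1+r)^−n)/r] for PMT.
Periodic rate r = 0.0785 per year.
With n = 9: PMT = 500,000 / ([(1 − (1+r)^−n)/r]) = CHF 79,541.31

CHF 79,541.31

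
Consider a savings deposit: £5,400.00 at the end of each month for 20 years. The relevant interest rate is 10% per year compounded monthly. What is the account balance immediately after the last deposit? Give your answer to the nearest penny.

£4,100,591.71

This is an ordinary annuity: 240 deposits of £5,400.00 at the end of each month.
Periodic rate r = 0.1/12 per month; n is counted in months.
FV = PMT × [((1+r)^n − 1)/r] = 5,400 × [(1+r)^240 − 1] / r = £4,100,591.71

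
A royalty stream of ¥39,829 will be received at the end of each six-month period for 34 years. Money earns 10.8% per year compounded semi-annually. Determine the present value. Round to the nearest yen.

This is an ordinary annuity: 68 payments of ¥39,829 at the end of each six-month period.
Periodic rate r = 0.108/2 per half-year; n is counted in half-years.
PV = PMT × [(1 − (1+r)^−n)/r] = 39,829 × [1 − (1+r)^−68] / r = ¥716,937

¥716,937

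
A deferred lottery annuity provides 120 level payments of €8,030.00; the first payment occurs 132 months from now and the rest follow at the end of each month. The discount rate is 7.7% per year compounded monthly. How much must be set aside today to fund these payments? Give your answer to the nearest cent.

€290,102.90

Ordinary annuity of 120 payments, first payment at period 132.
Periodic rate r = 0.077/12 per month; n is counted in months.
The ordinary-annuity PV formula values the stream one period before the first payment (period 131); discount that back 131 periods:
PV₀ = 8,030 × [1 − (1+r)^−120] / r × (1+r)^−131 = €290,102.90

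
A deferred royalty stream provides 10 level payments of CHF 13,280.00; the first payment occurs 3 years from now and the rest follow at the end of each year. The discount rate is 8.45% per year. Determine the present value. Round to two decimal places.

CHF 74,250.63

Ordinary annuity of 10 payments, first payment at period 3.
Periodic rate r = 0.0845 per year.
The ordinary-annuity PV formula values the stream one period before the first payment (period 2); discount that back 2 periods:
PV₀ = 13,280 × [1 − (1+r)^−10] / r × (1+r)^−2 = CHF 74,250.63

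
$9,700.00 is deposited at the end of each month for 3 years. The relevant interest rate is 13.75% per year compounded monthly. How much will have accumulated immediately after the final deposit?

$429,241.54

This is an ordinary annuity: 36 deposits of $9,700.00 at the end of each month.
Periodic rate r = 0.1375/12 per month; n is counted in months.
FV = PMT × [((1+r)^n − 1)/r] = 9,700 × [(1+r)^36 − 1] / r = $429,241.54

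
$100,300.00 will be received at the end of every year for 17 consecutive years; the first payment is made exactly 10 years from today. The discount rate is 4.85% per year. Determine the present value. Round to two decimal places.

$746,697.85

Ordinary annuity of 17 payments, first payment at period 10.
Periodic rate r = 0.0485 per year.
The ordinary-annuity PV formula values the stream one period before the first payment (period 9); discount that back 9 periods:
PV₀ = 100,300 × [1 − (1+r)^−17] / r × (1+r)^−9 = $746,697.85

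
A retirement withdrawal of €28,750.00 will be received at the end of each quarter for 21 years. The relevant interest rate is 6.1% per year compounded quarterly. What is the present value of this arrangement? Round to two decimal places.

This is an ordinary annuity: 84 payments of €28,750.00 at the end of each quarter.
Periodic rate r = 0.061/4 per quarter; n is counted in quarters.
PV = PMT × [(1 − (1+r)^−n)/r] = 28,750 × [1 − (1+r)^−84] / r = €1,356,513.21

€1,356,513.21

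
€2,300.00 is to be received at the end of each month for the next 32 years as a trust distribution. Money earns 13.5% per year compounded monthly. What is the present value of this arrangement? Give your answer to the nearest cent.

This is an ordinary annuity: 384 payments of €2,300.00 at the end of each month.
Periodic rate r = 0.135/12 per month; n is counted in months.
PV = PMT × [(1 − (1+r)^−n)/r] = 2,300 × [1 − (1+r)^−384] / r = €201,658.98

€201,658.98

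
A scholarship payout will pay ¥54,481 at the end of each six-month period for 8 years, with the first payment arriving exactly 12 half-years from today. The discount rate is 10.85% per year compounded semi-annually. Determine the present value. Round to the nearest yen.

¥320,455

Ordinary annuity of 16 payments, first payment at period 12.
Periodic rate r = 0.1085/2 per half-year; n is counted in half-years.
The ordinary-annuity PV formula values the stream one period before the first payment (period 11); discount that back 11 periods:
PV₀ = 54,481 × [1 − (1+r)^−16] / r × (1+r)^−11 = ¥320,455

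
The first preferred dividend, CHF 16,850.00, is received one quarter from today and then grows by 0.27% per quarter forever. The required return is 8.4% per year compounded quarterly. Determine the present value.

CHF 920,765.03

Periodic rate r = 0.084/4 per quarter.
Growing perpetuity (Gordon): PV = PMT₁ / (r − g) = 16,850 / (r − 0.0027) = CHF 920,765.03.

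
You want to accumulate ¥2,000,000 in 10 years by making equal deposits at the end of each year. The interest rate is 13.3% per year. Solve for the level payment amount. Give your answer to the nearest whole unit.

Level ordinary annuity; solve FV = PMT × [((1+r)^n − 1)/r] for PMT.
Periodic rate r = 0.133 per year.
With n = 10: PMT = 2,000,000 / ([((1+r)^n − 1)/r]) = ¥107,009

¥107,009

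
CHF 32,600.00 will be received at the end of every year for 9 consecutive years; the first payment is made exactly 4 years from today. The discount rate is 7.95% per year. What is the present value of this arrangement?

Ordinary annuity of 9 payments, first payment at period 4.
Periodic rate r = 0.0795 per year.
The ordinary-annuity PV formula values the stream one period before the first payment (period 3); discount that back 3 periods:
PV₀ = 32,600 × [1 − (1+r)^−9] / r × (1+r)^−3 = CHF 162,224.66

CHF 162,224.66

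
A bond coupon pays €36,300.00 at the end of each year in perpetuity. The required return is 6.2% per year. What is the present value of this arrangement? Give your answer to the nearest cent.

Periodic rate r = 0.062 per year.
Level perpetuity: PV = PMT / r = 36,300 / (0.062) = €585,483.87.

€585,483.87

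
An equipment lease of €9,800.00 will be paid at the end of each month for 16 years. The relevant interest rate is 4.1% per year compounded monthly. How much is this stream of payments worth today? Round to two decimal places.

€1,378,204.82

This is an ordinary annuity: 192 payments of €9,800.00 at the end of each month.
Periodic rate r = 0.041/12 per month; n is counted in months.
PV = PMT × [(1 − (1+r)^−n)/r] = 9,800 × [1 − (1+r)^−192] / r = €1,378,204.82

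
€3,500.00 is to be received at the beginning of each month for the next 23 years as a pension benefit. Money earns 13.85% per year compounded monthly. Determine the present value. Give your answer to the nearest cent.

€293,829.14

This is an annuity due: 276 payments of €3,500.00 at the beginning of each month.
Periodic rate r = 0.1385/12 per month; n is counted in months.
PV = PMT × [(1 − (1+r)^−n)/r] × (1+r) = 3,500 × [1 − (1+r)^−276] / r × (1+r) = €293,829.14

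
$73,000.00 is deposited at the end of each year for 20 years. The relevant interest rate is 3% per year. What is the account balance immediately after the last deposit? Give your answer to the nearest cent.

$1,961,537.34

This is an ordinary annuity: 20 deposits of $73,000.00 at the end of each year.
Periodic rate r = 0.03 per year.
FV = PMT × [((1+r)^n − 1)/r] = 73,000 × [(1+r)^20 − 1] / r = $1,961,537.34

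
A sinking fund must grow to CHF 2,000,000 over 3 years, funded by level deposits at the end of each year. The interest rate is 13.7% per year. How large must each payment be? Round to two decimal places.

CHF 583,129.65

Level ordinary annuity; solve FV = PMT × [((1+r)^n − 1)/r] for PMT.
Periodic rate r = 0.137 per year.
With n = 3: PMT = 2,000,000 / ([((1+r)^n − 1)/r]) = CHF 583,129.65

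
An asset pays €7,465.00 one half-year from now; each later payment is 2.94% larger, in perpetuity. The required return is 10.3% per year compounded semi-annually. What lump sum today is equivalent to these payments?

Periodic rate r = 0.103/2 per half-year.
Growing perpetuity (Gordon): PV = PMT₁ / (r − g) = 7,465 / (r − 0.0294) = €337,782.81.

€337,782.81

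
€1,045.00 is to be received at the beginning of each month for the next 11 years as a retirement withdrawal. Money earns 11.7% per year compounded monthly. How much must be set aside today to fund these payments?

€78,157.09

This is an annuity due: 132 payments of €1,045.00 at the beginning of each month.
Periodic rate r = 0.117/12 per month; n is counted in months.
PV = PMT × [(1 − (1+r)^−n)/r] × (1+r) = 1,045 × [1 − (1+r)^−132] / r × (1+r) = €78,157.09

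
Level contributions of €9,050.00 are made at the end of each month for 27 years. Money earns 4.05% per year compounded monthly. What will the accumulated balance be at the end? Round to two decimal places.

€5,307,220.52

This is an ordinary annuity: 324 deposits of €9,050.00 at the end of each month.
Periodic rate r = 0.0405/12 per month; n is counted in months.
FV = PMT × [((1+r)^n − 1)/r] = 9,050 × [(1+r)^324 − 1] / r = €5,307,220.52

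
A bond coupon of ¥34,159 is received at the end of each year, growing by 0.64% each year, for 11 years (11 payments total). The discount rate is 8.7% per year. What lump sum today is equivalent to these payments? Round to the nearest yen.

¥242,206

Periodic rate r = 0.087 per year.
Growing ordinary annuity: PV = PMT₁ × [1 − ((1+g)/(1+r))^n] / (r − g) = 34,159 × [1 − ((1+0.0064)/(1+r))^11] / (r − 0.0064) = ¥242,206.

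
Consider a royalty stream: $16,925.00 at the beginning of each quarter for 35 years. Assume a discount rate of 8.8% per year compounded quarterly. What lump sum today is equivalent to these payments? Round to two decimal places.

$748,881.06

This is an annuity due: 140 payments of $16,925.00 at the beginning of each quarter.
Periodic rate r = 0.088/4 per quarter; n is counted in quarters.
PV = PMT × [(1 − (1+r)^−n)/r] × (1+r) = 16,925 × [1 − (1+r)^−140] / r × (1+r) = $748,881.06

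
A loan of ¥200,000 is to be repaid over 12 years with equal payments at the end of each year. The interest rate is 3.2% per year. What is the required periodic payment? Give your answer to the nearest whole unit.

Level ordinary annuity; solve PV = PMT × [(1 − (1+r)^−n)/r] for PMT.
Periodic rate r = 0.032 per year.
With n = 12: PMT = 200,000 / ([(1 − (1+r)^−n)/r]) = ¥20,333

¥20,333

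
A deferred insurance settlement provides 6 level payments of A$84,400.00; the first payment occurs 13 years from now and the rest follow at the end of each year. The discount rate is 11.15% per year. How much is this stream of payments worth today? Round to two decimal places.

Ordinary annuity of 6 payments, first payment at period 13.
Periodic rate r = 0.1115 per year.
The ordinary-annuity PV formula values the stream one period before the first payment (period 12); discount that back 12 periods:
PV₀ = 84,400 × [1 − (1+r)^−6] / r × (1+r)^−12 = A$99,988.53

A$99,988.53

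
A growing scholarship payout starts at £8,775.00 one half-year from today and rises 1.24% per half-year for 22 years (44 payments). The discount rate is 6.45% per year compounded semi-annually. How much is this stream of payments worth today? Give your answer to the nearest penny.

£253,940.98

Periodic rate r = 0.0645/2 per half-year; n is counted in half-years.
Growing ordinary annuity: PV = PMT₁ × [1 − ((1+g)/(1+r))^n] / (r − g) = 8,775 × [1 − ((1+0.0124)/(1+r))^44] / (r − 0.0124) = £253,940.98.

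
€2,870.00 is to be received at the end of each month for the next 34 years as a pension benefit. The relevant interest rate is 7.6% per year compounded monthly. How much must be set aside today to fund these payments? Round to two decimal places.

This is an ordinary annuity: 408 payments of €2,870.00 at the end of each month.
Periodic rate r = 0.076/12 per month; n is counted in months.
PV = PMT × [(1 − (1+r)^−n)/r] = 2,870 × [1 − (1+r)^−408] / r = €418,677.57

€418,677.57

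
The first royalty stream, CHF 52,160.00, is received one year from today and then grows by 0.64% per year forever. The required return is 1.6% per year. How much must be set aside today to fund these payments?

CHF 5,433,333.33

Periodic rate r = 0.016 per year.
Growing perpetuity (Gordon): PV = PMT₁ / (r − g) = 52,160 / (r − 0.0064) = CHF 5,433,333.33.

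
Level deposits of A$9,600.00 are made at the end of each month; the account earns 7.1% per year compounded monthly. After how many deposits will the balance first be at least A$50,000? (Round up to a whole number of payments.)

6 payments

Periodic rate r = 0.071/12 per month; n is counted in months.
Ordinary annuity FV: 50,000 = 9,600 × [((1+r)^n − 1)/r].
(1+r)^n = 1 + 50,000 × r / 9,600, so n = ln(1 + 50,000·r/9,600) / ln(1+r) = 5.14.
Round up to a whole number of payments: n = 6.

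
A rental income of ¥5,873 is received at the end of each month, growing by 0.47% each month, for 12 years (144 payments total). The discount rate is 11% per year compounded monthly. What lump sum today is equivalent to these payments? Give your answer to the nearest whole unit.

Periodic rate r = 0.11/12 per month; n is counted in months.
Growing ordinary annuity: PV = PMT₁ × [1 − ((1+g)/(1+r))^n] / (r − g) = 5,873 × [1 − ((1+0.0047)/(1+r))^144] / (r − 0.0047) = ¥620,688.

¥620,688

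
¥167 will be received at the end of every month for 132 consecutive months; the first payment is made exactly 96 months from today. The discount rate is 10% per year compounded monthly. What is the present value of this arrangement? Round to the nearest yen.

Ordinary annuity of 132 payments, first payment at period 96.
Periodic rate r = 0.1/12 per month; n is counted in months.
The ordinary-annuity PV formula values the stream one period before the first payment (period 95); discount that back 95 periods:
PV₀ = 167 × [1 − (1+r)^−132] / r × (1+r)^−95 = ¥6,064

¥6,064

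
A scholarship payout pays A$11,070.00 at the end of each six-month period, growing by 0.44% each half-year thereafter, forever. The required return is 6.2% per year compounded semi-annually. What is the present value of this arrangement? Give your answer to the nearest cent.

A$416,165.41

Periodic rate r = 0.062/2 per half-year.
Growing perpetuity (Gordon): PV = PMT₁ / (r − g) = 11,070 / (r − 0.0044) = A$416,165.41.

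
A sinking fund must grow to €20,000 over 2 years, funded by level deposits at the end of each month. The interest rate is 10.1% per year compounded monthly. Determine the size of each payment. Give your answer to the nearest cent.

€755.49

Level ordinary annuity; solve FV = PMT × [((1+r)^n − 1)/r] for PMT.
Periodic rate r = 0.101/12 per month; n is counted in months.
With n = 24: PMT = 20,000 / ([((1+r)^n − 1)/r]) = €755.49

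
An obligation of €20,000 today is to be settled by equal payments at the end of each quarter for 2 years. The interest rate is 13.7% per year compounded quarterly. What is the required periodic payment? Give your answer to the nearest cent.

Level ordinary annuity; solve PV = PMT × [(1 − (1+r)^−n)/r] for PMT.
Periodic rate r = 0.137/4 per quarter; n is counted in quarters.
With n = 8: PMT = 20,000 / ([(1 − (1+r)^−n)/r]) = €2,900.43

€2,900.43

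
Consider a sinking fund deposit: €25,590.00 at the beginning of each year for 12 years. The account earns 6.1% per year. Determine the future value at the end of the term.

€460,718.75

This is an annuity due: 12 deposits of €25,590.00 at the beginning of each year.
Periodic rate r = 0.061 per year.
FV = PMT × [((1+r)^n − 1)/r] × (1+r) = 25,590 × [(1+r)^12 − 1] / r × (1+r) = €460,718.75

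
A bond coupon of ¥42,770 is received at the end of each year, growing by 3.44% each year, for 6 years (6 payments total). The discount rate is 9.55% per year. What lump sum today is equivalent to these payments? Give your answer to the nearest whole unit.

Periodic rate r = 0.0955 per year.
Growing ordinary annuity: PV = PMT₁ × [1 − ((1+g)/(1+r))^n] / (r − g) = 42,770 × [1 − ((1+0.0344)/(1+r))^6] / (r − 0.0344) = ¥203,916.

¥203,916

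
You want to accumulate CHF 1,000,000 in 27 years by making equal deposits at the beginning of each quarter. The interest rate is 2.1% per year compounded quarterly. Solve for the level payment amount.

Level annuity due; solve FV = PMT × [((1+r)^n − 1)/r] × (1+r) for PMT.
Periodic rate r = 0.021/4 per quarter; n is counted in quarters.
With n = 108: PMT = 1,000,000 / ([((1+r)^n − 1)/r] × (1+r)) = CHF 6,868.59

CHF 6,868.59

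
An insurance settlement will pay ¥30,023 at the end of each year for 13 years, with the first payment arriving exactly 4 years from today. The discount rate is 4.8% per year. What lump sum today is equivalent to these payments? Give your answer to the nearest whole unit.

Ordinary annuity of 13 payments, first payment at period 4.
Periodic rate r = 0.048 per year.
The ordinary-annuity PV formula values the stream one period before the first payment (period 3); discount that back 3 periods:
PV₀ = 30,023 × [1 − (1+r)^−13] / r × (1+r)^−3 = ¥247,997

¥247,997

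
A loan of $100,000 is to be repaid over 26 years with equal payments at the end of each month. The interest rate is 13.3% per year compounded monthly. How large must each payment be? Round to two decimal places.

Level ordinary annuity; solve PV = PMT × [(1 − (1+r)^−n)/r] for PMT.
Periodic rate r = 0.133/12 per month; n is counted in months.
With n = 312: PMT = 100,000 / ([(1 − (1+r)^−n)/r]) = $1,145.09

$1,145.09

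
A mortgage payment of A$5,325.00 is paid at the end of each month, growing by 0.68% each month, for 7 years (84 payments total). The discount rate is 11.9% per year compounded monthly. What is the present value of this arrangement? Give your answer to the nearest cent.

A$390,683.87

Periodic rate r = 0.119/12 per month; n is counted in months.
Growing ordinary annuity: PV = PMT₁ × [1 − ((1+g)/(1+r))^n] / (r − g) = 5,325 × [1 − ((1+0.0068)/(1+r))^84] / (r − 0.0068) = A$390,683.87.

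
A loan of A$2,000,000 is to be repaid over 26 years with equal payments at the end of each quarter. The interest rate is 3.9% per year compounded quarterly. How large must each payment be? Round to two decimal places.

Level ordinary annuity; solve PV = PMT × [(1 − (1+r)^−n)/r] for PMT.
Periodic rate r = 0.039/4 per quarter; n is counted in quarters.
With n = 104: PMT = 2,000,000 / ([(1 − (1+r)^−n)/r]) = A$30,686.97

A$30,686.97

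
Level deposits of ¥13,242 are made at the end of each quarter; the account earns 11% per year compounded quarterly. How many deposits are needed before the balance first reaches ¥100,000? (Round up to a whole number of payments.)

7 payments

Periodic rate r = 0.11/4 per quarter; n is counted in quarters.
Ordinary annuity FV: 100,000 = 13,242 × [((1+r)^n − 1)/r].
(1+r)^n = 1 + 100,000 × r / 13,242, so n = ln(1 + 100,000·r/13,242) / ln(1+r) = 6.96.
Round up to a whole number of payments: n = 7.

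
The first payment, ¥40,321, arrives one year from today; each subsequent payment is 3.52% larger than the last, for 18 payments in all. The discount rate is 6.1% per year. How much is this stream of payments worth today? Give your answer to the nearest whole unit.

¥559,436

Periodic rate r = 0.061 per year.
Growing ordinary annuity: PV = PMT₁ × [1 − ((1+g)/(1+r))^n] / (r − g) = 40,321 × [1 − ((1+0.0352)/(1+r))^18] / (r − 0.0352) = ¥559,436.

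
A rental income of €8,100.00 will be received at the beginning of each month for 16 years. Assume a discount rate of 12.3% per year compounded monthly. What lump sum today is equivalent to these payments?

This is an annuity due: 192 payments of €8,100.00 at the beginning of each month.
Periodic rate r = 0.123/12 per month; n is counted in months.
PV = PMT × [(1 − (1+r)^−n)/r] × (1+r) = 8,100 × [1 − (1+r)^−192] / r × (1+r) = €685,663.33

€685,663.33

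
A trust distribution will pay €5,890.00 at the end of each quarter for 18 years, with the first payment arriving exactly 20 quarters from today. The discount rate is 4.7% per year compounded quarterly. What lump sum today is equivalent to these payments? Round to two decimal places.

€228,353.74

Ordinary annuity of 72 payments, first payment at period 20.
Periodic rate r = 0.047/4 per quarter; n is counted in quarters.
The ordinary-annuity PV formula values the stream one period before the first payment (period 19); discount that back 19 periods:
PV₀ = 5,890 × [1 − (1+r)^−72] / r × (1+r)^−19 = €228,353.74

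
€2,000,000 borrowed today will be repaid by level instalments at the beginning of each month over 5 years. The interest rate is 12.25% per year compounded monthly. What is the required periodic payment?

Level annuity due; solve PV = PMT × [(1 − (1+r)^−n)/r] × (1+r) for PMT.
Periodic rate r = 0.1225/12 per month; n is counted in months.
With n = 60: PMT = 2,000,000 / ([(1 − (1+r)^−n)/r] × (1+r)) = €44,289.85

€44,289.85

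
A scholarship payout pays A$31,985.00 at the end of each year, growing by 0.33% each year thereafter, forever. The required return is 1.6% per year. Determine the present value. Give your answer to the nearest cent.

Periodic rate r = 0.016 per year.
Growing perpetuity (Gordon): PV = PMT₁ / (r − g) = 31,985 / (r − 0.0033) = A$2,518,503.94.

A$2,518,503.94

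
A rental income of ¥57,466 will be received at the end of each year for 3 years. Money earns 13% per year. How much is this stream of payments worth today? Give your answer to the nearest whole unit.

This is an ordinary annuity: 3 payments of ¥57,466 at the end of each year.
Periodic rate r = 0.13 per year.
PV = PMT × [(1 − (1+r)^−n)/r] = 57,466 × [1 − (1+r)^−3] / r = ¥135,686

¥135,686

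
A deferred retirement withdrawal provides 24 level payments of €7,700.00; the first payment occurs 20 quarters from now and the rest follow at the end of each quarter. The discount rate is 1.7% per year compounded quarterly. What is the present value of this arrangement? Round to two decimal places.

€161,759.99

Ordinary annuity of 24 payments, first payment at period 20.
Periodic rate r = 0.017/4 per quarter; n is counted in quarters.
The ordinary-annuity PV formula values the stream one period before the first payment (period 19); discount that back 19 periods:
PV₀ = 7,700 × [1 − (1+r)^−24] / r × (1+r)^−19 = €161,759.99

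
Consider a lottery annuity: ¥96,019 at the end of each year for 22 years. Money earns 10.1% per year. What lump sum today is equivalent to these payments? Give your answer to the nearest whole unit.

This is an ordinary annuity: 22 payments of ¥96,019 at the end of each year.
Periodic rate r = 0.101 per year.
PV = PMT × [(1 − (1+r)^−n)/r] = 96,019 × [1 − (1+r)^−22] / r = ¥836,207

¥836,207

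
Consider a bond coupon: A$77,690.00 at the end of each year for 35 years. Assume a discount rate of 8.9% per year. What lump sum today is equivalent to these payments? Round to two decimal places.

A$828,764.37

This is an ordinary annuity: 35 payments of A$77,690.00 at the end of each year.
Periodic rate r = 0.089 per year.
PV = PMT × [(1 − (1+r)^−n)/r] = 77,690 × [1 − (1+r)^−35] / r = A$828,764.37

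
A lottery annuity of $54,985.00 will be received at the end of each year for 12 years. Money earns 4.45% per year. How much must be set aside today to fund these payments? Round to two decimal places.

$502,822.32

This is an ordinary annuity: 12 payments of $54,985.00 at the end of each year.
Periodic rate r = 0.0445 per year.
PV = PMT × [(1 − (1+r)^−n)/r] = 54,985 × [1 − (1+r)^−12] / r = $502,822.32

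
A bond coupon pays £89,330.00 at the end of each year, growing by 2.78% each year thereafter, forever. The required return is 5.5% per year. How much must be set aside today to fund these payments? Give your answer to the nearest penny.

£3,284,191.18

Periodic rate r = 0.055 per year.
Growing perpetuity (Gordon): PV = PMT₁ / (r − g) = 89,330 / (r − 0.0278) = £3,284,191.18.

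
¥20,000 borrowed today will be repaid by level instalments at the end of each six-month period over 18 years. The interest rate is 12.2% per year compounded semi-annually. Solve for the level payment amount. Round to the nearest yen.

Level ordinary annuity; solve PV = PMT × [(1 − (1+r)^−n)/r] for PMT.
Periodic rate r = 0.122/2 per half-year; n is counted in half-years.
With n = 36: PMT = 20,000 / ([(1 − (1+r)^−n)/r]) = ¥1,384

¥1,384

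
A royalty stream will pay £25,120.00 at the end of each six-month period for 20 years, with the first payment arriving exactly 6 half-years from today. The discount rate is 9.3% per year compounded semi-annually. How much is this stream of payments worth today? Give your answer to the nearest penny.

£360,526.59

Ordinary annuity of 40 payments, first payment at period 6.
Periodic rate r = 0.093/2 per half-year; n is counted in half-years.
The ordinary-annuity PV formula values the stream one period before the first payment (period 5); discount that back 5 periods:
PV₀ = 25,120 × [1 − (1+r)^−40] / r × (1+r)^−5 = £360,526.59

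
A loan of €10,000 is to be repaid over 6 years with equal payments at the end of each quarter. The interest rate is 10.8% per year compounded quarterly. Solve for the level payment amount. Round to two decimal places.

Level ordinary annuity; solve PV = PMT × [(1 − (1+r)^−n)/r] for PMT.
Periodic rate r = 0.108/4 per quarter; n is counted in quarters.
With n = 24: PMT = 10,000 / ([(1 − (1+r)^−n)/r]) = €571.56

€571.56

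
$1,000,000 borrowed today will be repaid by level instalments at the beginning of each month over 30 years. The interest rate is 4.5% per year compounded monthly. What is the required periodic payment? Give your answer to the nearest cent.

$5,047.92

Level annuity due; solve PV = PMT × [(1 − (1+r)^−n)/r] × (1+r) for PMT.
Periodic rate r = 0.045/12 per month; n is counted in months.
With n = 360: PMT = 1,000,000 / ([(1 − (1+r)^−n)/r] × (1+r)) = $5,047.92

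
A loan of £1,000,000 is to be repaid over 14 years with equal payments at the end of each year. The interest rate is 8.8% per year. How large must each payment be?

£126,991.52

Level ordinary annuity; solve PV = PMT × [(1 − (1+r)^−n)/r] for PMT.
Periodic rate r = 0.088 per year.
With n = 14: PMT = 1,000,000 / ([(1 − (1+r)^−n)/r]) = £126,991.52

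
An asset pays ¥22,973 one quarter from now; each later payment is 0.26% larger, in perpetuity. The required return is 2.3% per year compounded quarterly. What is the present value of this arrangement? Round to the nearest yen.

Periodic rate r = 0.023/4 per quarter.
Growing perpetuity (Gordon): PV = PMT₁ / (r − g) = 22,973 / (r − 0.0026) = ¥7,293,016.

¥7,293,016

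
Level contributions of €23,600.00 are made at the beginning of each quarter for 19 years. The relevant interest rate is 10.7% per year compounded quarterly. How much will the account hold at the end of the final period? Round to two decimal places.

This is an annuity due: 76 deposits of €23,600.00 at the beginning of each quarter.
Periodic rate r = 0.107/4 per quarter; n is counted in quarters.
FV = PMT × [((1+r)^n − 1)/r] × (1+r) = 23,600 × [(1+r)^76 − 1] / r × (1+r) = €5,829,675.06

€5,829,675.06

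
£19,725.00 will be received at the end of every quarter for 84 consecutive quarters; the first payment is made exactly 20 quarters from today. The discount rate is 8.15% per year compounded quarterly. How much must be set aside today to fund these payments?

£538,663.77

Ordinary annuity of 84 payments, first payment at period 20.
Periodic rate r = 0.0815/4 per quarter; n is counted in quarters.
The ordinary-annuity PV formula values the stream one period before the first payment (period 19); discount that back 19 periods:
PV₀ = 19,725 × [1 − (1+r)^−84] / r × (1+r)^−19 = £538,663.77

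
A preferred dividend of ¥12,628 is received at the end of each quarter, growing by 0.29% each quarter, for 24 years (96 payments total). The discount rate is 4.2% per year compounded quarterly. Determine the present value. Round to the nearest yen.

Periodic rate r = 0.042/4 per quarter; n is counted in quarters.
Growing ordinary annuity: PV = PMT₁ × [1 − ((1+g)/(1+r))^n] / (r − g) = 12,628 × [1 − ((1+0.0029)/(1+r))^96] / (r − 0.0029) = ¥856,632.

¥856,632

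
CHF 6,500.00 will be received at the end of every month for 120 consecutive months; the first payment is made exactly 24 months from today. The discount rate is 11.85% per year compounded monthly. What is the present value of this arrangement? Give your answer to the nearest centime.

CHF 363,599.12

Ordinary annuity of 120 payments, first payment at period 24.
Periodic rate r = 0.1185/12 per month; n is counted in months.
The ordinary-annuity PV formula values the stream one period before the first payment (period 23); discount that back 23 periods:
PV₀ = 6,500 × [1 − (1+r)^−120] / r × (1+r)^−23 = CHF 363,599.12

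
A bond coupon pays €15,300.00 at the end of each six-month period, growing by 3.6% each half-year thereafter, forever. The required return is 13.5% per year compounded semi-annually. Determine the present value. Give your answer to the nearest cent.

Periodic rate r = 0.135/2 per half-year.
Growing perpetuity (Gordon): PV = PMT₁ / (r − g) = 15,300 / (r − 0.036) = €485,714.29.

€485,714.29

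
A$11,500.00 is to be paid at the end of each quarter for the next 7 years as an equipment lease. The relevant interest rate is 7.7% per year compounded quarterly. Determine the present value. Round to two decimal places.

This is an ordinary annuity: 28 payments of A$11,500.00 at the end of each quarter.
Periodic rate r = 0.077/4 per quarter; n is counted in quarters.
PV = PMT × [(1 − (1+r)^−n)/r] = 11,500 × [1 − (1+r)^−28] / r = A$247,129.37

A$247,129.37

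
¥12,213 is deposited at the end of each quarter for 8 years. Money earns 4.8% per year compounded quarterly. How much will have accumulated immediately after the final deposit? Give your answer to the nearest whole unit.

¥473,044

This is an ordinary annuity: 32 deposits of ¥12,213 at the end of each quarter.
Periodic rate r = 0.048/4 per quarter; n is counted in quarters.
FV = PMT × [((1+r)^n − 1)/r] = 12,213 × [(1+r)^32 − 1] / r = ¥473,044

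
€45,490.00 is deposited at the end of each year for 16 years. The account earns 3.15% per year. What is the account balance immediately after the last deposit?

€927,864.36

This is an ordinary annuity: 16 deposits of €45,490.00 at the end of each year.
Periodic rate r = 0.0315 per year.
FV = PMT × [((1+r)^n − 1)/r] = 45,490 × [(1+r)^16 − 1] / r = €927,864.36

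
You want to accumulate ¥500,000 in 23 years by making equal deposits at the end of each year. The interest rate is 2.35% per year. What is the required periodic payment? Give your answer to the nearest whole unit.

¥16,639

Level ordinary annuity; solve FV = PMT × [((1+r)^n − 1)/r] for PMT.
Periodic rate r = 0.0235 per year.
With n = 23: PMT = 500,000 / ([((1+r)^n − 1)/r]) = ¥16,639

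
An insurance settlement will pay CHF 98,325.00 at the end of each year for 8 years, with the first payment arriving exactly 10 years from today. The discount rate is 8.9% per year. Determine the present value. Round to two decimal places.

Ordinary annuity of 8 payments, first payment at period 10.
Periodic rate r = 0.089 per year.
The ordinary-annuity PV formula values the stream one period before the first payment (period 9); discount that back 9 periods:
PV₀ = 98,325 × [1 − (1+r)^−8] / r × (1+r)^−9 = CHF 253,590.09

CHF 253,590.09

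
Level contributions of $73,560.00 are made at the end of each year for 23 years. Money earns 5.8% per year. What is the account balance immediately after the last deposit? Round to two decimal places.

This is an ordinary annuity: 23 deposits of $73,560.00 at the end of each year.
Periodic rate r = 0.058 per year.
FV = PMT × [((1+r)^n − 1)/r] = 73,560 × [(1+r)^23 − 1] / r = $3,370,293.81

$3,370,293.81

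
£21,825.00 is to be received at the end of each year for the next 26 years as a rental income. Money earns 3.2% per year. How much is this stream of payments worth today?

£381,332.14

This is an ordinary annuity: 26 payments of £21,825.00 at the end of each year.
Periodic rate r = 0.032 per year.
PV = PMT × [(1 − (1+r)^−n)/r] = 21,825 × [1 − (1+r)^−26] / r = £381,332.14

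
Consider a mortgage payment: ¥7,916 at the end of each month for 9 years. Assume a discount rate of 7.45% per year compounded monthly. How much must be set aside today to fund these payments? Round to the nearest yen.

This is an ordinary annuity: 108 payments of ¥7,916 at the end of each month.
Periodic rate r = 0.0745/12 per month; n is counted in months.
PV = PMT × [(1 − (1+r)^−n)/r] = 7,916 × [1 − (1+r)^−108] / r = ¥621,574

¥621,574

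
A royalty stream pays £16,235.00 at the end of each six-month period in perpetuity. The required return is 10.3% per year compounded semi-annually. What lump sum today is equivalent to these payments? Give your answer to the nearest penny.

£315,242.72

Periodic rate r = 0.103/2 per half-year.
Level perpetuity: PV = PMT / r = 16,235 / (0.103/2) = £315,242.72.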